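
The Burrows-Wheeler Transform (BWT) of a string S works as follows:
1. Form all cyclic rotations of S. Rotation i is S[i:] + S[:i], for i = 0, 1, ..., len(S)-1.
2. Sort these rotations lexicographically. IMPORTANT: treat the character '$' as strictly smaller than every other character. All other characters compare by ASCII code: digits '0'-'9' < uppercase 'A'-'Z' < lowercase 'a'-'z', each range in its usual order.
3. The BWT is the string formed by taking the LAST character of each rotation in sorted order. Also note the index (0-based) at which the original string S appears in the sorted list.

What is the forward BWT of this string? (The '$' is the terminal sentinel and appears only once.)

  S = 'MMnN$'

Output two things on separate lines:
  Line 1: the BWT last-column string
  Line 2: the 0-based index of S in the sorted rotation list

All 5 rotations (rotation i = S[i:]+S[:i]):
  rot[0] = MMnN$
  rot[1] = MnN$M
  rot[2] = nN$MM
  rot[3] = N$MMn
  rot[4] = $MMnN
Sorted (with $ < everything):
  sorted[0] = $MMnN  (last char: 'N')
  sorted[1] = MMnN$  (last char: '$')
  sorted[2] = MnN$M  (last char: 'M')
  sorted[3] = N$MMn  (last char: 'n')
  sorted[4] = nN$MM  (last char: 'M')
Last column: N$MnM
Original string S is at sorted index 1

Answer: N$MnM
1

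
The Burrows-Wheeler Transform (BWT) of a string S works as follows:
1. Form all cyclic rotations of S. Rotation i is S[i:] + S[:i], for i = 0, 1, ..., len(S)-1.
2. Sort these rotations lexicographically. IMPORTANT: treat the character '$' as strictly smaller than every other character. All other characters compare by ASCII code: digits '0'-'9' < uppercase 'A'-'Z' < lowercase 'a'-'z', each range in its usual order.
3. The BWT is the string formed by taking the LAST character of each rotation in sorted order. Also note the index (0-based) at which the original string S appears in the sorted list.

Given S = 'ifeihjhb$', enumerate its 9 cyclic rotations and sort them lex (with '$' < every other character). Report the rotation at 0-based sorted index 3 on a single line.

All 9 rotations (rotation i = S[i:]+S[:i]):
  rot[0] = ifeihjhb$
  rot[1] = feihjhb$i
  rot[2] = eihjhb$if
  rot[3] = ihjhb$ife
  rot[4] = hjhb$ifei
  rot[5] = jhb$ifeih
  rot[6] = hb$ifeihj
  rot[7] = b$ifeihjh
  rot[8] = $ifeihjhb
Sorted (with $ < everything):
  sorted[0] = $ifeihjhb
  sorted[1] = b$ifeihjh
  sorted[2] = eihjhb$if
  sorted[3] = feihjhb$i
  sorted[4] = hb$ifeihj
  sorted[5] = hjhb$ifei
  sorted[6] = ifeihjhb$
  sorted[7] = ihjhb$ife
  sorted[8] = jhb$ifeih
sorted[3] = feihjhb$i

Answer: feihjhb$i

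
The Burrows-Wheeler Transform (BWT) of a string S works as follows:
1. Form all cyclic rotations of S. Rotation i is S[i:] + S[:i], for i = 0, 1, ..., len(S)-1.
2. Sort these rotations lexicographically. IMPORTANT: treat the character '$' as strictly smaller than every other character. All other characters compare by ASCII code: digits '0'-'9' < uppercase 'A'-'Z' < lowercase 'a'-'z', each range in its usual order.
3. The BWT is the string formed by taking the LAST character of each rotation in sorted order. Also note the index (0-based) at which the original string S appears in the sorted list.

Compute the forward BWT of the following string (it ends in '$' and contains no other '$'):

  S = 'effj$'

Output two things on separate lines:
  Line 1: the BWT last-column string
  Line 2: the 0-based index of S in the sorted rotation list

All 5 rotations (rotation i = S[i:]+S[:i]):
  rot[0] = effj$
  rot[1] = ffj$e
  rot[2] = fj$ef
  rot[3] = j$eff
  rot[4] = $effj
Sorted (with $ < everything):
  sorted[0] = $effj  (last char: 'j')
  sorted[1] = effj$  (last char: '$')
  sorted[2] = ffj$e  (last char: 'e')
  sorted[3] = fj$ef  (last char: 'f')
  sorted[4] = j$eff  (last char: 'f')
Last column: j$eff
Original string S is at sorted index 1

Answer: j$eff
1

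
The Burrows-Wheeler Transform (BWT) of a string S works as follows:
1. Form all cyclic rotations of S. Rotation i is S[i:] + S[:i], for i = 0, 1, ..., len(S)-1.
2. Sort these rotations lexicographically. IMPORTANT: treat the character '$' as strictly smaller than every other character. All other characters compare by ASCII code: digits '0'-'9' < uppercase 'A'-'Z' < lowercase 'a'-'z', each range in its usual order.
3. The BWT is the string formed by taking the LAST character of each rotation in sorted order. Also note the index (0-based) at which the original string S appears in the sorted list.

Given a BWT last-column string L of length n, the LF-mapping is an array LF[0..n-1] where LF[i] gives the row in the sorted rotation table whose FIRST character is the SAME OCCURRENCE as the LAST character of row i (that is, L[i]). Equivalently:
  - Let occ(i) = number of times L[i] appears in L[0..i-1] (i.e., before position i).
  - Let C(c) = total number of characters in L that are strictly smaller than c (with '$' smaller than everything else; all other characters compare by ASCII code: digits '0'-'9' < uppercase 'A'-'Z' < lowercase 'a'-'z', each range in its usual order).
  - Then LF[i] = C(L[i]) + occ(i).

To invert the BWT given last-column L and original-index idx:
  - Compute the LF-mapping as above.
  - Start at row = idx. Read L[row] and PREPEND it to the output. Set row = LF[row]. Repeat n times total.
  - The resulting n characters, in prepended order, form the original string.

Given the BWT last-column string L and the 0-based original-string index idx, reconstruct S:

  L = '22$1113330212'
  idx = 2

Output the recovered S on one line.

LF mapping: 6 7 0 2 3 4 10 11 12 1 8 5 9
Walk LF starting at row 2, prepending L[row]:
  step 1: row=2, L[2]='$', prepend. Next row=LF[2]=0
  step 2: row=0, L[0]='2', prepend. Next row=LF[0]=6
  step 3: row=6, L[6]='3', prepend. Next row=LF[6]=10
  step 4: row=10, L[10]='2', prepend. Next row=LF[10]=8
  step 5: row=8, L[8]='3', prepend. Next row=LF[8]=12
  step 6: row=12, L[12]='2', prepend. Next row=LF[12]=9
  step 7: row=9, L[9]='0', prepend. Next row=LF[9]=1
  step 8: row=1, L[1]='2', prepend. Next row=LF[1]=7
  step 9: row=7, L[7]='3', prepend. Next row=LF[7]=11
  step 10: row=11, L[11]='1', prepend. Next row=LF[11]=5
  step 11: row=5, L[5]='1', prepend. Next row=LF[5]=4
  step 12: row=4, L[4]='1', prepend. Next row=LF[4]=3
  step 13: row=3, L[3]='1', prepend. Next row=LF[3]=2
Reversed output: 111132023232$

Answer: 111132023232$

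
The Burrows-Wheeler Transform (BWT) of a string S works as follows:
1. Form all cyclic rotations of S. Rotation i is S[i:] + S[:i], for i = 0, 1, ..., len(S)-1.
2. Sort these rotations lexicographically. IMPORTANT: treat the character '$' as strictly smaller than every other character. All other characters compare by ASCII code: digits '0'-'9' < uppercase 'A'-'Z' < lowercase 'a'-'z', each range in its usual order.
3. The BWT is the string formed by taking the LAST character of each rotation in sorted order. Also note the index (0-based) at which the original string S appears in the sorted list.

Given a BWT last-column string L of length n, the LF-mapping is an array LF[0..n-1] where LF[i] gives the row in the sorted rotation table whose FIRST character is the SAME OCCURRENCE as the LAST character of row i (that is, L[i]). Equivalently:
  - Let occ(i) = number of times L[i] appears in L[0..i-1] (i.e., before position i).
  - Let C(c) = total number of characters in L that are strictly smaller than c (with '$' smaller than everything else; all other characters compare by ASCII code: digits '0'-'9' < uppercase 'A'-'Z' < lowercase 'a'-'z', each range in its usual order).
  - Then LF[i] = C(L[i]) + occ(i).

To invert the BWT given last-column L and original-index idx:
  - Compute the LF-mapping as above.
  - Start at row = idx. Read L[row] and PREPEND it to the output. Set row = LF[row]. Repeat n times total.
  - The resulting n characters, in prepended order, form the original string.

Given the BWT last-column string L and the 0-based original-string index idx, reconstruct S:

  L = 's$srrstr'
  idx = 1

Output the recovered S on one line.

LF mapping: 4 0 5 1 2 6 7 3
Walk LF starting at row 1, prepending L[row]:
  step 1: row=1, L[1]='$', prepend. Next row=LF[1]=0
  step 2: row=0, L[0]='s', prepend. Next row=LF[0]=4
  step 3: row=4, L[4]='r', prepend. Next row=LF[4]=2
  step 4: row=2, L[2]='s', prepend. Next row=LF[2]=5
  step 5: row=5, L[5]='s', prepend. Next row=LF[5]=6
  step 6: row=6, L[6]='t', prepend. Next row=LF[6]=7
  step 7: row=7, L[7]='r', prepend. Next row=LF[7]=3
  step 8: row=3, L[3]='r', prepend. Next row=LF[3]=1
Reversed output: rrtssrs$

Answer: rrtssrs$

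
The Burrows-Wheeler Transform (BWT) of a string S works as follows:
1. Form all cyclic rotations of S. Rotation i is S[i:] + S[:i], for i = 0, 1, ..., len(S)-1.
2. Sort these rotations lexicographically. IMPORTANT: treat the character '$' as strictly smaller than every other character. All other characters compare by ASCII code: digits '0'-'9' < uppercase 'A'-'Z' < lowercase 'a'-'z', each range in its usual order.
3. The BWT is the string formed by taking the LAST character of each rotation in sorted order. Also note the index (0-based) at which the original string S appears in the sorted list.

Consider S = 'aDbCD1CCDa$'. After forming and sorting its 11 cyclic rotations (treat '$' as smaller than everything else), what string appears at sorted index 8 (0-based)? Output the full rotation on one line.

All 11 rotations (rotation i = S[i:]+S[:i]):
  rot[0] = aDbCD1CCDa$
  rot[1] = DbCD1CCDa$a
  rot[2] = bCD1CCDa$aD
  rot[3] = CD1CCDa$aDb
  rot[4] = D1CCDa$aDbC
  rot[5] = 1CCDa$aDbCD
  rot[6] = CCDa$aDbCD1
  rot[7] = CDa$aDbCD1C
  rot[8] = Da$aDbCD1CC
  rot[9] = a$aDbCD1CCD
  rot[10] = $aDbCD1CCDa
Sorted (with $ < everything):
  sorted[0] = $aDbCD1CCDa
  sorted[1] = 1CCDa$aDbCD
  sorted[2] = CCDa$aDbCD1
  sorted[3] = CD1CCDa$aDb
  sorted[4] = CDa$aDbCD1C
  sorted[5] = D1CCDa$aDbC
  sorted[6] = Da$aDbCD1CC
  sorted[7] = DbCD1CCDa$a
  sorted[8] = a$aDbCD1CCD
  sorted[9] = aDbCD1CCDa$
  sorted[10] = bCD1CCDa$aD
sorted[8] = a$aDbCD1CCD

Answer: a$aDbCD1CCD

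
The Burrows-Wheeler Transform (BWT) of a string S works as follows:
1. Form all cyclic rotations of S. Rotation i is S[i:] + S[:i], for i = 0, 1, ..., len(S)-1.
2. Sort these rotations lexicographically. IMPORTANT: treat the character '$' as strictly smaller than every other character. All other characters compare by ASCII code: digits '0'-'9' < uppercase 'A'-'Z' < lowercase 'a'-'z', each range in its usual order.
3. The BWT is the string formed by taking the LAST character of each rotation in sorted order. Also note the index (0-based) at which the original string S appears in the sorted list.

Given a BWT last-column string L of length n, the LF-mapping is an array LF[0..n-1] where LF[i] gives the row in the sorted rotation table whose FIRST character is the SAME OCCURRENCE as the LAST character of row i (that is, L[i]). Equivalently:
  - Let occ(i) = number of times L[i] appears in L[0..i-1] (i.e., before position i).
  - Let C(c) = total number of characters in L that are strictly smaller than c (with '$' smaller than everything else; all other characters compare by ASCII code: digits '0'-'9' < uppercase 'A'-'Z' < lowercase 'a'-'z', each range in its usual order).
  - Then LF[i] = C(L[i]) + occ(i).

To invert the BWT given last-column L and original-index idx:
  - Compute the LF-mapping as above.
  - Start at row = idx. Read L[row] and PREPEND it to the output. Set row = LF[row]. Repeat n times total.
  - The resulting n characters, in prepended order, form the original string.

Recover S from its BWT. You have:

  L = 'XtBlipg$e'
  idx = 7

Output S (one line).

LF mapping: 2 8 1 6 5 7 4 0 3
Walk LF starting at row 7, prepending L[row]:
  step 1: row=7, L[7]='$', prepend. Next row=LF[7]=0
  step 2: row=0, L[0]='X', prepend. Next row=LF[0]=2
  step 3: row=2, L[2]='B', prepend. Next row=LF[2]=1
  step 4: row=1, L[1]='t', prepend. Next row=LF[1]=8
  step 5: row=8, L[8]='e', prepend. Next row=LF[8]=3
  step 6: row=3, L[3]='l', prepend. Next row=LF[3]=6
  step 7: row=6, L[6]='g', prepend. Next row=LF[6]=4
  step 8: row=4, L[4]='i', prepend. Next row=LF[4]=5
  step 9: row=5, L[5]='p', prepend. Next row=LF[5]=7
Reversed output: pigletBX$

Answer: pigletBX$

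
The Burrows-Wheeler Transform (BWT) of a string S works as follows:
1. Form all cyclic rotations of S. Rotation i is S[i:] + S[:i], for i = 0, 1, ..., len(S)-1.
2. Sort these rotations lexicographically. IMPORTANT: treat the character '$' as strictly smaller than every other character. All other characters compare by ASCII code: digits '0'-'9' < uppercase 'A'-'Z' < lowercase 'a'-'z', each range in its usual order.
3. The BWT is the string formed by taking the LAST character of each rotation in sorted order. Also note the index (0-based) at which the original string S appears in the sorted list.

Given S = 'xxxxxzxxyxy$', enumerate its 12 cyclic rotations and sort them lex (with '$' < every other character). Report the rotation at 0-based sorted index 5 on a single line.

All 12 rotations (rotation i = S[i:]+S[:i]):
  rot[0] = xxxxxzxxyxy$
  rot[1] = xxxxzxxyxy$x
  rot[2] = xxxzxxyxy$xx
  rot[3] = xxzxxyxy$xxx
  rot[4] = xzxxyxy$xxxx
  rot[5] = zxxyxy$xxxxx
  rot[6] = xxyxy$xxxxxz
  rot[7] = xyxy$xxxxxzx
  rot[8] = yxy$xxxxxzxx
  rot[9] = xy$xxxxxzxxy
  rot[10] = y$xxxxxzxxyx
  rot[11] = $xxxxxzxxyxy
Sorted (with $ < everything):
  sorted[0] = $xxxxxzxxyxy
  sorted[1] = xxxxxzxxyxy$
  sorted[2] = xxxxzxxyxy$x
  sorted[3] = xxxzxxyxy$xx
  sorted[4] = xxyxy$xxxxxz
  sorted[5] = xxzxxyxy$xxx
  sorted[6] = xy$xxxxxzxxy
  sorted[7] = xyxy$xxxxxzx
  sorted[8] = xzxxyxy$xxxx
  sorted[9] = y$xxxxxzxxyx
  sorted[10] = yxy$xxxxxzxx
  sorted[11] = zxxyxy$xxxxx
sorted[5] = xxzxxyxy$xxx

Answer: xxzxxyxy$xxx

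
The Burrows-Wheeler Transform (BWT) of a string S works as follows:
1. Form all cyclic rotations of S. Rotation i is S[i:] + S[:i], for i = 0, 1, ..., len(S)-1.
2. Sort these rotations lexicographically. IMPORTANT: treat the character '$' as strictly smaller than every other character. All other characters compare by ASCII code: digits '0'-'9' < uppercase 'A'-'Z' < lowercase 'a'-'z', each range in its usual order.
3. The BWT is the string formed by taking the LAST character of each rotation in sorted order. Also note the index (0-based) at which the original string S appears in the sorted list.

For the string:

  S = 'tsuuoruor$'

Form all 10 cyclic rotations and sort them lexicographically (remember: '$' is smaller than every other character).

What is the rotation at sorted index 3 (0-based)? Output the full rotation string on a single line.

All 10 rotations (rotation i = S[i:]+S[:i]):
  rot[0] = tsuuoruor$
  rot[1] = suuoruor$t
  rot[2] = uuoruor$ts
  rot[3] = uoruor$tsu
  rot[4] = oruor$tsuu
  rot[5] = ruor$tsuuo
  rot[6] = uor$tsuuor
  rot[7] = or$tsuuoru
  rot[8] = r$tsuuoruo
  rot[9] = $tsuuoruor
Sorted (with $ < everything):
  sorted[0] = $tsuuoruor
  sorted[1] = or$tsuuoru
  sorted[2] = oruor$tsuu
  sorted[3] = r$tsuuoruo
  sorted[4] = ruor$tsuuo
  sorted[5] = suuoruor$t
  sorted[6] = tsuuoruor$
  sorted[7] = uor$tsuuor
  sorted[8] = uoruor$tsu
  sorted[9] = uuoruor$ts
sorted[3] = r$tsuuoruo

Answer: r$tsuuoruo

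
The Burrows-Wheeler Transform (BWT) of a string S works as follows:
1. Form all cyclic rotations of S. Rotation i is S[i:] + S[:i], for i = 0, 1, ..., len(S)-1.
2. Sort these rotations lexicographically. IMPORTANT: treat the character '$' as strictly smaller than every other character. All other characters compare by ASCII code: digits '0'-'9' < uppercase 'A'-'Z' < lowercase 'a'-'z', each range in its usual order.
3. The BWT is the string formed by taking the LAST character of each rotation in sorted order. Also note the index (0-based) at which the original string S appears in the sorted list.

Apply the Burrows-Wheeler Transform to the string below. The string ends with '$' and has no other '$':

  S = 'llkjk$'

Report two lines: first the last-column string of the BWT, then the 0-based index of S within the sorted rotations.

Answer: kkjll$
5

Derivation:
All 6 rotations (rotation i = S[i:]+S[:i]):
  rot[0] = llkjk$
  rot[1] = lkjk$l
  rot[2] = kjk$ll
  rot[3] = jk$llk
  rot[4] = k$llkj
  rot[5] = $llkjk
Sorted (with $ < everything):
  sorted[0] = $llkjk  (last char: 'k')
  sorted[1] = jk$llk  (last char: 'k')
  sorted[2] = k$llkj  (last char: 'j')
  sorted[3] = kjk$ll  (last char: 'l')
  sorted[4] = lkjk$l  (last char: 'l')
  sorted[5] = llkjk$  (last char: '$')
Last column: kkjll$
Original string S is at sorted index 5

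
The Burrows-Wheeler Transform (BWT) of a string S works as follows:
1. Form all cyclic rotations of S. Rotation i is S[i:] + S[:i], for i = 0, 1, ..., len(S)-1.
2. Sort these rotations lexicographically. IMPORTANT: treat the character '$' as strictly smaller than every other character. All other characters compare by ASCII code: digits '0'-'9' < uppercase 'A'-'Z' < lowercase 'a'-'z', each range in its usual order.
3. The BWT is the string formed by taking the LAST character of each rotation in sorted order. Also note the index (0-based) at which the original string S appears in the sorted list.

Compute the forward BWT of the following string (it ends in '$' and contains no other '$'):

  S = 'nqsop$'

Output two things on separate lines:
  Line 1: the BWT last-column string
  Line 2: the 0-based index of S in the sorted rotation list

All 6 rotations (rotation i = S[i:]+S[:i]):
  rot[0] = nqsop$
  rot[1] = qsop$n
  rot[2] = sop$nq
  rot[3] = op$nqs
  rot[4] = p$nqso
  rot[5] = $nqsop
Sorted (with $ < everything):
  sorted[0] = $nqsop  (last char: 'p')
  sorted[1] = nqsop$  (last char: '$')
  sorted[2] = op$nqs  (last char: 's')
  sorted[3] = p$nqso  (last char: 'o')
  sorted[4] = qsop$n  (last char: 'n')
  sorted[5] = sop$nq  (last char: 'q')
Last column: p$sonq
Original string S is at sorted index 1

Answer: p$sonq
1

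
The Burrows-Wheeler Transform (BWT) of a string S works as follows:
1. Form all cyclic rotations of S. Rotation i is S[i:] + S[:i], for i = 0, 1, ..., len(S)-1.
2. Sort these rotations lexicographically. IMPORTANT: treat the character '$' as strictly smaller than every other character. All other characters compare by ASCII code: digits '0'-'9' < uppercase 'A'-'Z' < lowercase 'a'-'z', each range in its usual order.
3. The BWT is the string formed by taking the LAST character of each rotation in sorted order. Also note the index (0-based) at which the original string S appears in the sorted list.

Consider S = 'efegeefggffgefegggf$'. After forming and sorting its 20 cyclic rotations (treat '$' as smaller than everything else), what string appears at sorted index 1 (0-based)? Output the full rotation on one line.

Answer: eefggffgefegggf$efeg

Derivation:
All 20 rotations (rotation i = S[i:]+S[:i]):
  rot[0] = efegeefggffgefegggf$
  rot[1] = fegeefggffgefegggf$e
  rot[2] = egeefggffgefegggf$ef
  rot[3] = geefggffgefegggf$efe
  rot[4] = eefggffgefegggf$efeg
  rot[5] = efggffgefegggf$efege
  rot[6] = fggffgefegggf$efegee
  rot[7] = ggffgefegggf$efegeef
  rot[8] = gffgefegggf$efegeefg
  rot[9] = ffgefegggf$efegeefgg
  rot[10] = fgefegggf$efegeefggf
  rot[11] = gefegggf$efegeefggff
  rot[12] = efegggf$efegeefggffg
  rot[13] = fegggf$efegeefggffge
  rot[14] = egggf$efegeefggffgef
  rot[15] = gggf$efegeefggffgefe
  rot[16] = ggf$efegeefggffgefeg
  rot[17] = gf$efegeefggffgefegg
  rot[18] = f$efegeefggffgefeggg
  rot[19] = $efegeefggffgefegggf
Sorted (with $ < everything):
  sorted[0] = $efegeefggffgefegggf
  sorted[1] = eefggffgefegggf$efeg
  sorted[2] = efegeefggffgefegggf$
  sorted[3] = efegggf$efegeefggffg
  sorted[4] = efggffgefegggf$efege
  sorted[5] = egeefggffgefegggf$ef
  sorted[6] = egggf$efegeefggffgef
  sorted[7] = f$efegeefggffgefeggg
  sorted[8] = fegeefggffgefegggf$e
  sorted[9] = fegggf$efegeefggffge
  sorted[10] = ffgefegggf$efegeefgg
  sorted[11] = fgefegggf$efegeefggf
  sorted[12] = fggffgefegggf$efegee
  sorted[13] = geefggffgefegggf$efe
  sorted[14] = gefegggf$efegeefggff
  sorted[15] = gf$efegeefggffgefegg
  sorted[16] = gffgefegggf$efegeefg
  sorted[17] = ggf$efegeefggffgefeg
  sorted[18] = ggffgefegggf$efegeef
  sorted[19] = gggf$efegeefggffgefe
sorted[1] = eefggffgefegggf$efeg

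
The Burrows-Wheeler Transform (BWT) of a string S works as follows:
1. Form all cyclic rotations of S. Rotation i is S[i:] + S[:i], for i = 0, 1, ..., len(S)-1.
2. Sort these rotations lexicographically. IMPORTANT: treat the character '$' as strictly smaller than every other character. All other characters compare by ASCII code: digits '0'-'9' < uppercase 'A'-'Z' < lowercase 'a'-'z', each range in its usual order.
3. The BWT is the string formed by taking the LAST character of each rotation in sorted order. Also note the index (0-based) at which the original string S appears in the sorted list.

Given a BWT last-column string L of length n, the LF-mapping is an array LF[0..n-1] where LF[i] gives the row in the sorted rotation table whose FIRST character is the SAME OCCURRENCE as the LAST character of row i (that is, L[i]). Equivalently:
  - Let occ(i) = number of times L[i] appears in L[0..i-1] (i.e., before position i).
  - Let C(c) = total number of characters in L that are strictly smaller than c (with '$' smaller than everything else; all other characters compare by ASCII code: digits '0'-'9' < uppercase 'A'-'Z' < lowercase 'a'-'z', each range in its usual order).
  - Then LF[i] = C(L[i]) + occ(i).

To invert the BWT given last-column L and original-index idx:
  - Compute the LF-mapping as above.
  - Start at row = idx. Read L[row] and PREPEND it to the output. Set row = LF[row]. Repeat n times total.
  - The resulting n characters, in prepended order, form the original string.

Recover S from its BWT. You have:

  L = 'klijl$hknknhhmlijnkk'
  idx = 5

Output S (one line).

LF mapping: 8 13 4 6 14 0 1 9 17 10 18 2 3 16 15 5 7 19 11 12
Walk LF starting at row 5, prepending L[row]:
  step 1: row=5, L[5]='$', prepend. Next row=LF[5]=0
  step 2: row=0, L[0]='k', prepend. Next row=LF[0]=8
  step 3: row=8, L[8]='n', prepend. Next row=LF[8]=17
  step 4: row=17, L[17]='n', prepend. Next row=LF[17]=19
  step 5: row=19, L[19]='k', prepend. Next row=LF[19]=12
  step 6: row=12, L[12]='h', prepend. Next row=LF[12]=3
  step 7: row=3, L[3]='j', prepend. Next row=LF[3]=6
  step 8: row=6, L[6]='h', prepend. Next row=LF[6]=1
  step 9: row=1, L[1]='l', prepend. Next row=LF[1]=13
  step 10: row=13, L[13]='m', prepend. Next row=LF[13]=16
  step 11: row=16, L[16]='j', prepend. Next row=LF[16]=7
  step 12: row=7, L[7]='k', prepend. Next row=LF[7]=9
  step 13: row=9, L[9]='k', prepend. Next row=LF[9]=10
  step 14: row=10, L[10]='n', prepend. Next row=LF[10]=18
  step 15: row=18, L[18]='k', prepend. Next row=LF[18]=11
  step 16: row=11, L[11]='h', prepend. Next row=LF[11]=2
  step 17: row=2, L[2]='i', prepend. Next row=LF[2]=4
  step 18: row=4, L[4]='l', prepend. Next row=LF[4]=14
  step 19: row=14, L[14]='l', prepend. Next row=LF[14]=15
  step 20: row=15, L[15]='i', prepend. Next row=LF[15]=5
Reversed output: illihknkkjmlhjhknnk$

Answer: illihknkkjmlhjhknnk$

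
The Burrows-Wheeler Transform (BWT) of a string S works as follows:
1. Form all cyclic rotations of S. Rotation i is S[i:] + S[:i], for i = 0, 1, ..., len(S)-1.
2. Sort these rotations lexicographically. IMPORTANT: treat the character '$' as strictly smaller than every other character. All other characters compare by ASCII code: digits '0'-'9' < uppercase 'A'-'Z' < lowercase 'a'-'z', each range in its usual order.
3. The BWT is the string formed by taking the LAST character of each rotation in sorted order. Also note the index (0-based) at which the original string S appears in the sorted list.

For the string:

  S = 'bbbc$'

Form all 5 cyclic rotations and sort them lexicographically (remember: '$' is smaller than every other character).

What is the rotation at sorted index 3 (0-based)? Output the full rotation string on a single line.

All 5 rotations (rotation i = S[i:]+S[:i]):
  rot[0] = bbbc$
  rot[1] = bbc$b
  rot[2] = bc$bb
  rot[3] = c$bbb
  rot[4] = $bbbc
Sorted (with $ < everything):
  sorted[0] = $bbbc
  sorted[1] = bbbc$
  sorted[2] = bbc$b
  sorted[3] = bc$bb
  sorted[4] = c$bbb
sorted[3] = bc$bb

Answer: bc$bb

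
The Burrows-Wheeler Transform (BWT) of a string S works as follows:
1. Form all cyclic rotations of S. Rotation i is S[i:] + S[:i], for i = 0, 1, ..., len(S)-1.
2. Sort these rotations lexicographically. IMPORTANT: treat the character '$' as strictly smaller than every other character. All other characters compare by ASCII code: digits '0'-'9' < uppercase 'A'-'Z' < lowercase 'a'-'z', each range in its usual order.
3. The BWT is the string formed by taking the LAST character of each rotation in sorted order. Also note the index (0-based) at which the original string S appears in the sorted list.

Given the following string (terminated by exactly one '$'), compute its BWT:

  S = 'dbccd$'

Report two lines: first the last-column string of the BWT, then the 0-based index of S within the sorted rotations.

Answer: ddbcc$
5

Derivation:
All 6 rotations (rotation i = S[i:]+S[:i]):
  rot[0] = dbccd$
  rot[1] = bccd$d
  rot[2] = ccd$db
  rot[3] = cd$dbc
  rot[4] = d$dbcc
  rot[5] = $dbccd
Sorted (with $ < everything):
  sorted[0] = $dbccd  (last char: 'd')
  sorted[1] = bccd$d  (last char: 'd')
  sorted[2] = ccd$db  (last char: 'b')
  sorted[3] = cd$dbc  (last char: 'c')
  sorted[4] = d$dbcc  (last char: 'c')
  sorted[5] = dbccd$  (last char: '$')
Last column: ddbcc$
Original string S is at sorted index 5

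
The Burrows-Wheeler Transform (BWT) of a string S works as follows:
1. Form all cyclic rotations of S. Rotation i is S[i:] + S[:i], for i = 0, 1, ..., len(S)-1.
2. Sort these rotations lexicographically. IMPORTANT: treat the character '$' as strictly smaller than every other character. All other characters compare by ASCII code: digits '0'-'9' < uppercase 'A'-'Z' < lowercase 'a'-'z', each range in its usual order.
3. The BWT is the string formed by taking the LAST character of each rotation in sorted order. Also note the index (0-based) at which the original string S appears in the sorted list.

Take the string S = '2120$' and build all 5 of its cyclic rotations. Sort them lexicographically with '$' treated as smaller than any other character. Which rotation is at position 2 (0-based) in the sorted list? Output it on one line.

All 5 rotations (rotation i = S[i:]+S[:i]):
  rot[0] = 2120$
  rot[1] = 120$2
  rot[2] = 20$21
  rot[3] = 0$212
  rot[4] = $2120
Sorted (with $ < everything):
  sorted[0] = $2120
  sorted[1] = 0$212
  sorted[2] = 120$2
  sorted[3] = 20$21
  sorted[4] = 2120$
sorted[2] = 120$2

Answer: 120$2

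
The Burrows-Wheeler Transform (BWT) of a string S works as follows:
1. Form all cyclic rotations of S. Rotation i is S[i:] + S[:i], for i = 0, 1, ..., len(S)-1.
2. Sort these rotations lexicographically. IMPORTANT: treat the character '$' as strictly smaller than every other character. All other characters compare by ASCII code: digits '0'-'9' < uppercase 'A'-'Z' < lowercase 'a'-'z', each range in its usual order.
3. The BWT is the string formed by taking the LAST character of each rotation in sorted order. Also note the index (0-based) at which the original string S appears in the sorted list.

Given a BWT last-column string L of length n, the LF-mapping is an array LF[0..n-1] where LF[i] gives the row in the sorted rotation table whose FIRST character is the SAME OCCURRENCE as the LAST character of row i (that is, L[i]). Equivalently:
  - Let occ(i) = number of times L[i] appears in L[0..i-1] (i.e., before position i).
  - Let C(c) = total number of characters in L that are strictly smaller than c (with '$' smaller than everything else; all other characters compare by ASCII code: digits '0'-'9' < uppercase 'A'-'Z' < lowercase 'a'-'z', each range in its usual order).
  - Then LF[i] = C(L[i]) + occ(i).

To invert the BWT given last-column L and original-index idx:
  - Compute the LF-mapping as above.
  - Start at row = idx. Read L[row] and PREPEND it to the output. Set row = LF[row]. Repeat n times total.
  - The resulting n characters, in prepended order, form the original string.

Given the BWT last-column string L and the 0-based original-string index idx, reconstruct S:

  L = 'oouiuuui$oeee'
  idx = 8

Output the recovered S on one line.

LF mapping: 6 7 9 4 10 11 12 5 0 8 1 2 3
Walk LF starting at row 8, prepending L[row]:
  step 1: row=8, L[8]='$', prepend. Next row=LF[8]=0
  step 2: row=0, L[0]='o', prepend. Next row=LF[0]=6
  step 3: row=6, L[6]='u', prepend. Next row=LF[6]=12
  step 4: row=12, L[12]='e', prepend. Next row=LF[12]=3
  step 5: row=3, L[3]='i', prepend. Next row=LF[3]=4
  step 6: row=4, L[4]='u', prepend. Next row=LF[4]=10
  step 7: row=10, L[10]='e', prepend. Next row=LF[10]=1
  step 8: row=1, L[1]='o', prepend. Next row=LF[1]=7
  step 9: row=7, L[7]='i', prepend. Next row=LF[7]=5
  step 10: row=5, L[5]='u', prepend. Next row=LF[5]=11
  step 11: row=11, L[11]='e', prepend. Next row=LF[11]=2
  step 12: row=2, L[2]='u', prepend. Next row=LF[2]=9
  step 13: row=9, L[9]='o', prepend. Next row=LF[9]=8
Reversed output: oueuioeuieuo$

Answer: oueuioeuieuo$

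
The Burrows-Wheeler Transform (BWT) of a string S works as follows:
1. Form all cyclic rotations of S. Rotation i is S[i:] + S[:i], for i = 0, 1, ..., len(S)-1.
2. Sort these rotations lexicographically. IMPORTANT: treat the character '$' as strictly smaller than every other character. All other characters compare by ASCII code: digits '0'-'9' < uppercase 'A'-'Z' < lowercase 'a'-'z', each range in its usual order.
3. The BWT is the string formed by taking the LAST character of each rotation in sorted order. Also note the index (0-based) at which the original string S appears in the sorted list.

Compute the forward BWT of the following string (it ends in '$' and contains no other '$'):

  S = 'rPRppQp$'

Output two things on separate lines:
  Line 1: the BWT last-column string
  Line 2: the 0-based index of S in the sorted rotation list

All 8 rotations (rotation i = S[i:]+S[:i]):
  rot[0] = rPRppQp$
  rot[1] = PRppQp$r
  rot[2] = RppQp$rP
  rot[3] = ppQp$rPR
  rot[4] = pQp$rPRp
  rot[5] = Qp$rPRpp
  rot[6] = p$rPRppQ
  rot[7] = $rPRppQp
Sorted (with $ < everything):
  sorted[0] = $rPRppQp  (last char: 'p')
  sorted[1] = PRppQp$r  (last char: 'r')
  sorted[2] = Qp$rPRpp  (last char: 'p')
  sorted[3] = RppQp$rP  (last char: 'P')
  sorted[4] = p$rPRppQ  (last char: 'Q')
  sorted[5] = pQp$rPRp  (last char: 'p')
  sorted[6] = ppQp$rPR  (last char: 'R')
  sorted[7] = rPRppQp$  (last char: '$')
Last column: prpPQpR$
Original string S is at sorted index 7

Answer: prpPQpR$
7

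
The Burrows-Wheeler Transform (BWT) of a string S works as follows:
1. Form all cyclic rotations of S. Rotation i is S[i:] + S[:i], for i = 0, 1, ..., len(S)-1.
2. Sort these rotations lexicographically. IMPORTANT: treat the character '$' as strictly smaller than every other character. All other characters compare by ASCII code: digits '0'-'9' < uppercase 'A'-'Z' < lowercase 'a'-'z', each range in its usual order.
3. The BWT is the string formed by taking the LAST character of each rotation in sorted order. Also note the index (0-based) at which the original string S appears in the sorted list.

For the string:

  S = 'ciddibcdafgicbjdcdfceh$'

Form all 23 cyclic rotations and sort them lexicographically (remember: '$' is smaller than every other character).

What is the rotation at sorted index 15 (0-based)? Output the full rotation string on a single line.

Answer: fceh$ciddibcdafgicbjdcd

Derivation:
All 23 rotations (rotation i = S[i:]+S[:i]):
  rot[0] = ciddibcdafgicbjdcdfceh$
  rot[1] = iddibcdafgicbjdcdfceh$c
  rot[2] = ddibcdafgicbjdcdfceh$ci
  rot[3] = dibcdafgicbjdcdfceh$cid
  rot[4] = ibcdafgicbjdcdfceh$cidd
  rot[5] = bcdafgicbjdcdfceh$ciddi
  rot[6] = cdafgicbjdcdfceh$ciddib
  rot[7] = dafgicbjdcdfceh$ciddibc
  rot[8] = afgicbjdcdfceh$ciddibcd
  rot[9] = fgicbjdcdfceh$ciddibcda
  rot[10] = gicbjdcdfceh$ciddibcdaf
  rot[11] = icbjdcdfceh$ciddibcdafg
  rot[12] = cbjdcdfceh$ciddibcdafgi
  rot[13] = bjdcdfceh$ciddibcdafgic
  rot[14] = jdcdfceh$ciddibcdafgicb
  rot[15] = dcdfceh$ciddibcdafgicbj
  rot[16] = cdfceh$ciddibcdafgicbjd
  rot[17] = dfceh$ciddibcdafgicbjdc
  rot[18] = fceh$ciddibcdafgicbjdcd
  rot[19] = ceh$ciddibcdafgicbjdcdf
  rot[20] = eh$ciddibcdafgicbjdcdfc
  rot[21] = h$ciddibcdafgicbjdcdfce
  rot[22] = $ciddibcdafgicbjdcdfceh
Sorted (with $ < everything):
  sorted[0] = $ciddibcdafgicbjdcdfceh
  sorted[1] = afgicbjdcdfceh$ciddibcd
  sorted[2] = bcdafgicbjdcdfceh$ciddi
  sorted[3] = bjdcdfceh$ciddibcdafgic
  sorted[4] = cbjdcdfceh$ciddibcdafgi
  sorted[5] = cdafgicbjdcdfceh$ciddib
  sorted[6] = cdfceh$ciddibcdafgicbjd
  sorted[7] = ceh$ciddibcdafgicbjdcdf
  sorted[8] = ciddibcdafgicbjdcdfceh$
  sorted[9] = dafgicbjdcdfceh$ciddibc
  sorted[10] = dcdfceh$ciddibcdafgicbj
  sorted[11] = ddibcdafgicbjdcdfceh$ci
  sorted[12] = dfceh$ciddibcdafgicbjdc
  sorted[13] = dibcdafgicbjdcdfceh$cid
  sorted[14] = eh$ciddibcdafgicbjdcdfc
  sorted[15] = fceh$ciddibcdafgicbjdcd
  sorted[16] = fgicbjdcdfceh$ciddibcda
  sorted[17] = gicbjdcdfceh$ciddibcdaf
  sorted[18] = h$ciddibcdafgicbjdcdfce
  sorted[19] = ibcdafgicbjdcdfceh$cidd
  sorted[20] = icbjdcdfceh$ciddibcdafg
  sorted[21] = iddibcdafgicbjdcdfceh$c
  sorted[22] = jdcdfceh$ciddibcdafgicb
sorted[15] = fceh$ciddibcdafgicbjdcd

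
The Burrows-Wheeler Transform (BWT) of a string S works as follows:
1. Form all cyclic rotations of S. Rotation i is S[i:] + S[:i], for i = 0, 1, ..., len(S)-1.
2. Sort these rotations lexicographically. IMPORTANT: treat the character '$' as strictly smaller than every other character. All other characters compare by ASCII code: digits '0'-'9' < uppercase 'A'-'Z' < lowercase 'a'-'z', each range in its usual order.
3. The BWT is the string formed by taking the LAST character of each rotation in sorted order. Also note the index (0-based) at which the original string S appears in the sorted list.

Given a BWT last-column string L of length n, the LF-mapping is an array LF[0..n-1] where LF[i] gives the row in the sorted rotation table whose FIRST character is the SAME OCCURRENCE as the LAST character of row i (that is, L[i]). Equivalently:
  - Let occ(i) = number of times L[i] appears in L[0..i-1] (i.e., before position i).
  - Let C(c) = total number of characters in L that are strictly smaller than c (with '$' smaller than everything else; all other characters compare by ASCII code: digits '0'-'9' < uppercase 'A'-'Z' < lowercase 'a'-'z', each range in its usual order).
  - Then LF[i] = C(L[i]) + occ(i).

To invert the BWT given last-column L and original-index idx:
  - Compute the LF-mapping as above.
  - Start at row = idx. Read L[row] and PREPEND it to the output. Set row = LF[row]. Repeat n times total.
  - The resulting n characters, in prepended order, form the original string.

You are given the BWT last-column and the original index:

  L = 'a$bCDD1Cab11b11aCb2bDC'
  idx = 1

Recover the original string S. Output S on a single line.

Answer: 12bCaaCC1D1Dbb1CbbD1a$

Derivation:
LF mapping: 14 0 17 7 11 12 1 8 15 18 2 3 19 4 5 16 9 20 6 21 13 10
Walk LF starting at row 1, prepending L[row]:
  step 1: row=1, L[1]='$', prepend. Next row=LF[1]=0
  step 2: row=0, L[0]='a', prepend. Next row=LF[0]=14
  step 3: row=14, L[14]='1', prepend. Next row=LF[14]=5
  step 4: row=5, L[5]='D', prepend. Next row=LF[5]=12
  step 5: row=12, L[12]='b', prepend. Next row=LF[12]=19
  step 6: row=19, L[19]='b', prepend. Next row=LF[19]=21
  step 7: row=21, L[21]='C', prepend. Next row=LF[21]=10
  step 8: row=10, L[10]='1', prepend. Next row=LF[10]=2
  step 9: row=2, L[2]='b', prepend. Next row=LF[2]=17
  step 10: row=17, L[17]='b', prepend. Next row=LF[17]=20
  step 11: row=20, L[20]='D', prepend. Next row=LF[20]=13
  step 12: row=13, L[13]='1', prepend. Next row=LF[13]=4
  step 13: row=4, L[4]='D', prepend. Next row=LF[4]=11
  step 14: row=11, L[11]='1', prepend. Next row=LF[11]=3
  step 15: row=3, L[3]='C', prepend. Next row=LF[3]=7
  step 16: row=7, L[7]='C', prepend. Next row=LF[7]=8
  step 17: row=8, L[8]='a', prepend. Next row=LF[8]=15
  step 18: row=15, L[15]='a', prepend. Next row=LF[15]=16
  step 19: row=16, L[16]='C', prepend. Next row=LF[16]=9
  step 20: row=9, L[9]='b', prepend. Next row=LF[9]=18
  step 21: row=18, L[18]='2', prepend. Next row=LF[18]=6
  step 22: row=6, L[6]='1', prepend. Next row=LF[6]=1
Reversed output: 12bCaaCC1D1Dbb1CbbD1a$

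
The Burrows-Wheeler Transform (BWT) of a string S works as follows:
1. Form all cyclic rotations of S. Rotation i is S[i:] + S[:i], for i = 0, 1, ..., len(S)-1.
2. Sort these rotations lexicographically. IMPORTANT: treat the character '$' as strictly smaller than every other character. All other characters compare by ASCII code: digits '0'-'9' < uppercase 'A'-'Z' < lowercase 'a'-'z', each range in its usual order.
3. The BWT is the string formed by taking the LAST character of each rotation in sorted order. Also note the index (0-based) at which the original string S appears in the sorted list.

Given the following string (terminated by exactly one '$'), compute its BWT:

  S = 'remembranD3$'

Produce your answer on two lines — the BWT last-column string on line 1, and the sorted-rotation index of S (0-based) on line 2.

Answer: 3Dnrmmreeab$
11

Derivation:
All 12 rotations (rotation i = S[i:]+S[:i]):
  rot[0] = remembranD3$
  rot[1] = emembranD3$r
  rot[2] = membranD3$re
  rot[3] = embranD3$rem
  rot[4] = mbranD3$reme
  rot[5] = branD3$remem
  rot[6] = ranD3$rememb
  rot[7] = anD3$remembr
  rot[8] = nD3$remembra
  rot[9] = D3$remembran
  rot[10] = 3$remembranD
  rot[11] = $remembranD3
Sorted (with $ < everything):
  sorted[0] = $remembranD3  (last char: '3')
  sorted[1] = 3$remembranD  (last char: 'D')
  sorted[2] = D3$remembran  (last char: 'n')
  sorted[3] = anD3$remembr  (last char: 'r')
  sorted[4] = branD3$remem  (last char: 'm')
  sorted[5] = embranD3$rem  (last char: 'm')
  sorted[6] = emembranD3$r  (last char: 'r')
  sorted[7] = mbranD3$reme  (last char: 'e')
  sorted[8] = membranD3$re  (last char: 'e')
  sorted[9] = nD3$remembra  (last char: 'a')
  sorted[10] = ranD3$rememb  (last char: 'b')
  sorted[11] = remembranD3$  (last char: '$')
Last column: 3Dnrmmreeab$
Original string S is at sorted index 11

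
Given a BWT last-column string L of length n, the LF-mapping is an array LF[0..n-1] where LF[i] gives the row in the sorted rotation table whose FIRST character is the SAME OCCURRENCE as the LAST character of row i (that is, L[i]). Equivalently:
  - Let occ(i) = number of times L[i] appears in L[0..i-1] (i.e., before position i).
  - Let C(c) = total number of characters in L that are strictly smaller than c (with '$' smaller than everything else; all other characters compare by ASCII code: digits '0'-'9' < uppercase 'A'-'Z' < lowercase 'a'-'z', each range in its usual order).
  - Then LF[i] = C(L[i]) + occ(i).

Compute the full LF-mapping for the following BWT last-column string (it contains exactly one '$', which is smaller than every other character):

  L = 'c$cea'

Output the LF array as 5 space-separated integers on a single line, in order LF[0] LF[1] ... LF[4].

Answer: 2 0 3 4 1

Derivation:
Char counts: '$':1, 'a':1, 'c':2, 'e':1
C (first-col start): C('$')=0, C('a')=1, C('c')=2, C('e')=4
L[0]='c': occ=0, LF[0]=C('c')+0=2+0=2
L[1]='$': occ=0, LF[1]=C('$')+0=0+0=0
L[2]='c': occ=1, LF[2]=C('c')+1=2+1=3
L[3]='e': occ=0, LF[3]=C('e')+0=4+0=4
L[4]='a': occ=0, LF[4]=C('a')+0=1+0=1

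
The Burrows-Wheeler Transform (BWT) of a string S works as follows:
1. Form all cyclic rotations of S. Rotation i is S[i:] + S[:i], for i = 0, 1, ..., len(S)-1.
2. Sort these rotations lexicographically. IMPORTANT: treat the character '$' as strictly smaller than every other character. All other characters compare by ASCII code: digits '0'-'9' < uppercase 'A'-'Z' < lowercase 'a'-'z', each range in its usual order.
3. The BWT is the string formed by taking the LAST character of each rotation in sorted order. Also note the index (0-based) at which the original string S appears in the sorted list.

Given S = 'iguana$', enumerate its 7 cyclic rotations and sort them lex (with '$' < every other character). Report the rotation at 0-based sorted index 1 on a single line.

All 7 rotations (rotation i = S[i:]+S[:i]):
  rot[0] = iguana$
  rot[1] = guana$i
  rot[2] = uana$ig
  rot[3] = ana$igu
  rot[4] = na$igua
  rot[5] = a$iguan
  rot[6] = $iguana
Sorted (with $ < everything):
  sorted[0] = $iguana
  sorted[1] = a$iguan
  sorted[2] = ana$igu
  sorted[3] = guana$i
  sorted[4] = iguana$
  sorted[5] = na$igua
  sorted[6] = uana$ig
sorted[1] = a$iguan

Answer: a$iguan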